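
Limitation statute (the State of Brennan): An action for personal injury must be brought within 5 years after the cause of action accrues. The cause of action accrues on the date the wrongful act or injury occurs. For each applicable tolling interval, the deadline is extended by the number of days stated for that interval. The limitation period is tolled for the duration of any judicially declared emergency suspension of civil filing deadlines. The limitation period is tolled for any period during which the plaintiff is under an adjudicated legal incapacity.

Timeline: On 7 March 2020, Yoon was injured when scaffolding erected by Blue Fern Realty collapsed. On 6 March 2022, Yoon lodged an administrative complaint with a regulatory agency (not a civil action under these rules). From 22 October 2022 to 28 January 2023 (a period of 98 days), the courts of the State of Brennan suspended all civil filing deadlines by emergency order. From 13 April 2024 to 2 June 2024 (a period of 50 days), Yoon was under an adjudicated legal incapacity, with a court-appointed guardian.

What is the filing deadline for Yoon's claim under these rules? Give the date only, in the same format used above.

2 August 2025

The cause of action accrued on 7 March 2020, the date of the act.
The untolled deadline — 5 years after 7 March 2020 — is 7 March 2025.
Because the emergency suspension of filing deadlines ran from 22 October 2022 to 28 January 2023, the deadline is extended by 98 days to 13 June 2025.
Because the plaintiff's legal incapacity ran from 13 April 2024 to 2 June 2024, the deadline is extended by 50 days to 2 August 2025.
Nothing else in the chronology tolls or restarts the period.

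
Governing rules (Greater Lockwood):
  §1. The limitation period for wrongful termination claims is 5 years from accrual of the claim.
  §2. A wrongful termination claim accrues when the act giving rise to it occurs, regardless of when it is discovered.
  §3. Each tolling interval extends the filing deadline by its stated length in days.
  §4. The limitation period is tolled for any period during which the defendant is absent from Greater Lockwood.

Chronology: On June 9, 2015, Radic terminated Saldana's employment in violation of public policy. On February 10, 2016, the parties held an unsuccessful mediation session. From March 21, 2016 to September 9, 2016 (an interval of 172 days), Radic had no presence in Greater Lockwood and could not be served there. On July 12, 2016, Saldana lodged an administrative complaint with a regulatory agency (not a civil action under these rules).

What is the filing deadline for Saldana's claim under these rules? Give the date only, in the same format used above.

November 28, 2020

The limitation period began to run on June 9, 2015.
The untolled deadline — 5 years after June 9, 2015 — is June 9, 2020.
The defendant's absence from the jurisdiction from March 21, 2016 to September 9, 2016 tolled the period for 172 days, extending the deadline to November 28, 2020.
The other events in the timeline have no effect on the limitation period under the stated rules.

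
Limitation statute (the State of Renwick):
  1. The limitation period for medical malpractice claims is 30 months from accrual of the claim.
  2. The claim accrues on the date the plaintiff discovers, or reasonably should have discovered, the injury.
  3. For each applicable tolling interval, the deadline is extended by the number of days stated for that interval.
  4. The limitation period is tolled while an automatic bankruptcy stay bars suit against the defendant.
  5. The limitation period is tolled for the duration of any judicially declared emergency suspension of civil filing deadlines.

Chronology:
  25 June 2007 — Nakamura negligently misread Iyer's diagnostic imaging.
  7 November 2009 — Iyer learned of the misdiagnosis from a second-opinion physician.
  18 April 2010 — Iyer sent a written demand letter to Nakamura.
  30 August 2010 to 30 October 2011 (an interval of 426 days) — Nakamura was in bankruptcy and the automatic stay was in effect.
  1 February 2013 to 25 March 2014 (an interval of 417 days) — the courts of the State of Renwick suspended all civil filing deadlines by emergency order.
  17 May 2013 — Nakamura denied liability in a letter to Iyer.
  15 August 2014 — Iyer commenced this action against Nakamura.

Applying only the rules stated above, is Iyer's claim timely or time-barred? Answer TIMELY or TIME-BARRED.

TIMELY

The claim did not accrue until Iyer discovered the injury on 7 November 2009; the 25 June 2007 act date does not start the clock under the stated rule.
30 months from 7 November 2009 is 7 May 2012.
Because the automatic bankruptcy stay ran from 30 August 2010 to 30 October 2011, the deadline is extended by 426 days to 7 July 2013.
Because the emergency suspension of filing deadlines ran from 1 February 2013 to 25 March 2014, the deadline is extended by 417 days to 28 August 2014.
Nothing else in the chronology tolls or restarts the period.
Filing on 15 August 2014 beat the 28 August 2014 deadline — the action is timely.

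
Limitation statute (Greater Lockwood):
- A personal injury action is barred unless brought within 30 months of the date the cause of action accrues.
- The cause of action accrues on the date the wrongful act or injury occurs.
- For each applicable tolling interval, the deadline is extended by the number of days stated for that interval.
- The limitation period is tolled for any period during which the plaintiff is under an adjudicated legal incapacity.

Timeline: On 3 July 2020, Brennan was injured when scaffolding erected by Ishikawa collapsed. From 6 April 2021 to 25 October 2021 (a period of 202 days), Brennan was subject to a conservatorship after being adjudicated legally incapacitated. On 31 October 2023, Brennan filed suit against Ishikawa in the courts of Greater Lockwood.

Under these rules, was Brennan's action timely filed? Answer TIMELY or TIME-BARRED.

The limitation period began to run on 3 July 2020.
30 months from 3 July 2020 is 3 January 2023.
The plaintiff's legal incapacity from 6 April 2021 to 25 October 2021 tolled the period for 202 days, extending the deadline to 24 July 2023.
Brennan filed on 31 October 2023, after the 24 July 2023 deadline, so the action is time-barred.

TIME-BARRED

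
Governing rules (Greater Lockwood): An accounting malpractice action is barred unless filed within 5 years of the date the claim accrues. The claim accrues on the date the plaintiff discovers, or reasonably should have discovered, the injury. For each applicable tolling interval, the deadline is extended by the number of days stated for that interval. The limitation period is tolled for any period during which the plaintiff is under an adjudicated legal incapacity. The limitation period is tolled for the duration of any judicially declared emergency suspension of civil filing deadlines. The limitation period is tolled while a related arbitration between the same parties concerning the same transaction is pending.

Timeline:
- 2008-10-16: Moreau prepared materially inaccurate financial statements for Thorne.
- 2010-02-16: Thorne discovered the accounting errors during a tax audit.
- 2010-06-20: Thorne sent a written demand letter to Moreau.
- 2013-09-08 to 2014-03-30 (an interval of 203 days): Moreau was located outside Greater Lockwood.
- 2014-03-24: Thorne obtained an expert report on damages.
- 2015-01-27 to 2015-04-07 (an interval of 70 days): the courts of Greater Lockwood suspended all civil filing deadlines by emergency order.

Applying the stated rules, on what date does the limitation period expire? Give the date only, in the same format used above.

Under the discovery rule, the claim accrued on 2010-02-16, when Thorne discovered the injury — not on the 2008-10-16 date of the underlying act.
Adding the 5 years base period to 2010-02-16 gives a deadline of 2015-02-16, before any tolling.
Because the emergency suspension of filing deadlines ran from 2015-01-27 to 2015-04-07, the deadline is extended by 70 days to 2015-04-27.
No stated provision tolls the period for the defendant's absence, so the interval from 2013-09-08 to 2014-03-30 has no effect on the deadline.
The other events in the timeline have no effect on the limitation period under the stated rules.

2015-04-27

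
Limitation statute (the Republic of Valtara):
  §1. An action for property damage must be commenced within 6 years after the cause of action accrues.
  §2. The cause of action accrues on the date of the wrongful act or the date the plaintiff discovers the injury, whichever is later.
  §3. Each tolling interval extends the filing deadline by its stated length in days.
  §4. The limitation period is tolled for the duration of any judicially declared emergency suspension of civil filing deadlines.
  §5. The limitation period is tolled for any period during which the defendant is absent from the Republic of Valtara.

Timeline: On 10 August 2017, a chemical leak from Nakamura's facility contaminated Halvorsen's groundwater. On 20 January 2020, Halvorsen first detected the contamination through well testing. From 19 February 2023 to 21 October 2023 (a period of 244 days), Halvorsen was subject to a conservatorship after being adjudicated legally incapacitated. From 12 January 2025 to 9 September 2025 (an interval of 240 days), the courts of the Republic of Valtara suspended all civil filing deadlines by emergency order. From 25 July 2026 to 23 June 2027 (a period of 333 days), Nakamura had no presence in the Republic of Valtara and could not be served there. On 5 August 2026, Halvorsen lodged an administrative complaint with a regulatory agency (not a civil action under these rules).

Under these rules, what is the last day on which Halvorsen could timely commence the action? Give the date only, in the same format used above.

Because discovery on 20 January 2020 post-dates the 10 August 2017 act, accrual under the later-of rule falls on 20 January 2020.
6 years from 20 January 2020 is 20 January 2026.
The emergency suspension of filing deadlines from 12 January 2025 to 9 September 2025 tolled the period for 240 days, extending the deadline to 17 September 2026.
The period was tolled for 333 days by the defendant's absence from the jurisdiction (25 July 2026 to 23 June 2027), pushing the deadline to 16 August 2027.
Although the plaintiff's incapacity ran from 19 February 2023 to 21 October 2023, the stated rules do not make that a tolling event, so it is disregarded.
None of the other events listed affects the running of the period under the stated rules.

16 August 2027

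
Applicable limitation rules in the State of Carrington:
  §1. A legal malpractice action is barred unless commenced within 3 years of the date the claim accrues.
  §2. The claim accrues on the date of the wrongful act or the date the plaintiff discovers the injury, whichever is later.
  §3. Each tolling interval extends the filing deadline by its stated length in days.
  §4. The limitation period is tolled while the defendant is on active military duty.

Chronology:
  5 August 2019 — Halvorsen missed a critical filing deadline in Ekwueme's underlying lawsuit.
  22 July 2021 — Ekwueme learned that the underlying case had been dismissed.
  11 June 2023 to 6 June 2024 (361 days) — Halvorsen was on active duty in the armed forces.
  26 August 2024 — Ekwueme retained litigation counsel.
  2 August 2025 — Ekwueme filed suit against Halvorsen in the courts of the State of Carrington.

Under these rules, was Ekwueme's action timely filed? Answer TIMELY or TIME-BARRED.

Taking the later of the act (5 August 2019) and discovery (22 July 2021), the claim accrued on 22 July 2021.
3 years from 22 July 2021 is 22 July 2024.
The defendant's active military service from 11 June 2023 to 6 June 2024 tolled the period for 361 days, extending the deadline to 18 July 2025.
Nothing else in the chronology tolls or restarts the period.
Filing on 2 August 2025 missed the 18 July 2025 deadline — the action is time-barred.

TIME-BARRED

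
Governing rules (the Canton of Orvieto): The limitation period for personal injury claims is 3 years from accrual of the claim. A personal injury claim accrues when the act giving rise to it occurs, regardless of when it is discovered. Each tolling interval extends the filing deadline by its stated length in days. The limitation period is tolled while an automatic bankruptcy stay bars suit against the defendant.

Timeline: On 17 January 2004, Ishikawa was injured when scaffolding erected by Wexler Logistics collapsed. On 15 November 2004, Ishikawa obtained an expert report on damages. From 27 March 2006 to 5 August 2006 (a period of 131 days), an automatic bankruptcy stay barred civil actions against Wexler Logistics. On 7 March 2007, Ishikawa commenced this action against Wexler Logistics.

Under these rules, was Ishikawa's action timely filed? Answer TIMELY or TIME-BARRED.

The claim accrued on 17 January 2004, the date of the act.
3 years from 17 January 2004 is 17 January 2007.
Because the automatic bankruptcy stay ran from 27 March 2006 to 5 August 2006, the deadline is extended by 131 days to 28 May 2007.
None of the other events listed affects the running of the period under the stated rules.
The 7 March 2007 filing precedes the 28 May 2007 deadline; the claim is timely.

TIMELY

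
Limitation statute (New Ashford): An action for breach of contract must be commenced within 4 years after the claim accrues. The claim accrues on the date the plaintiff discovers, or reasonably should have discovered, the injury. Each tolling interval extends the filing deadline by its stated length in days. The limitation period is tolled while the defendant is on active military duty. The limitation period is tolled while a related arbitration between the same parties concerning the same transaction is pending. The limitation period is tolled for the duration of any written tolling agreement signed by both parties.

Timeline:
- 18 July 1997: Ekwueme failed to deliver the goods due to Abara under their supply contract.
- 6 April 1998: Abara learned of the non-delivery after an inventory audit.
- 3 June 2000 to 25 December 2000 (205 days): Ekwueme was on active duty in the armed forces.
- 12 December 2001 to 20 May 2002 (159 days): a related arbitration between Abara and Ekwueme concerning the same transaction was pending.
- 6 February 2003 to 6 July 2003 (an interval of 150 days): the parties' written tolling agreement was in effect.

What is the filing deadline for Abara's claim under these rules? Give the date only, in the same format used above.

The claim did not accrue until Abara discovered the injury on 6 April 1998; the 18 July 1997 act date does not start the clock under the stated rule.
4 years from 6 April 1998 is 6 April 2002.
The period was tolled for 205 days by the defendant's active military service (3 June 2000 to 25 December 2000), pushing the deadline to 28 October 2002.
The period was tolled for 159 days by the pending related arbitration (12 December 2001 to 20 May 2002), pushing the deadline to 5 April 2003.
The written tolling agreement from 6 February 2003 to 6 July 2003 tolled the period for 150 days, extending the deadline to 2 September 2003.

2 September 2003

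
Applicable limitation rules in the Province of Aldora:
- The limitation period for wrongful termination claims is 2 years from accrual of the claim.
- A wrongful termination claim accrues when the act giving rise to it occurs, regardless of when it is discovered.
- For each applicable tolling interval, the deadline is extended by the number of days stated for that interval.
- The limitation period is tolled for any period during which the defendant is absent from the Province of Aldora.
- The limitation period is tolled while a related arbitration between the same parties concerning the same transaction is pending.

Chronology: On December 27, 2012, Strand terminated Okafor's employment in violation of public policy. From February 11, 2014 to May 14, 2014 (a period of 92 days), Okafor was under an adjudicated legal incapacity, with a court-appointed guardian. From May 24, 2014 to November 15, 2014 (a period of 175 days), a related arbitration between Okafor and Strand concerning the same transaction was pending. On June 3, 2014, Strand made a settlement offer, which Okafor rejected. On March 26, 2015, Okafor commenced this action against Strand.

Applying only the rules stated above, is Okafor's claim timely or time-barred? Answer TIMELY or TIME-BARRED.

TIMELY

The claim accrued on December 27, 2012, the date of the act.
Adding the 2 years base period to December 27, 2012 gives a deadline of December 27, 2014, before any tolling.
Because the pending related arbitration ran from May 24, 2014 to November 15, 2014, the deadline is extended by 175 days to June 20, 2015.
Although the plaintiff's incapacity ran from February 11, 2014 to May 14, 2014, the stated rules do not make that a tolling event, so it is disregarded.
The other events in the timeline have no effect on the limitation period under the stated rules.
Filing on March 26, 2015 beat the June 20, 2015 deadline — the action is timely.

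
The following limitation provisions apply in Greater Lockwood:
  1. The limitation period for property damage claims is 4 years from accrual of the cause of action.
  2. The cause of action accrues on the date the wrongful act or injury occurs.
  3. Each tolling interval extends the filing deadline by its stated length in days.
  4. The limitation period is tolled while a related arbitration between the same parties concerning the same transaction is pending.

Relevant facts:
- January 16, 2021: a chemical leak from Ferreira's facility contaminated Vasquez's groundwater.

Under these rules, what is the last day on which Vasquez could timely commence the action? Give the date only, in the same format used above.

The limitation period began to run on January 16, 2021.
4 years from January 16, 2021 is January 16, 2025.

January 16, 2025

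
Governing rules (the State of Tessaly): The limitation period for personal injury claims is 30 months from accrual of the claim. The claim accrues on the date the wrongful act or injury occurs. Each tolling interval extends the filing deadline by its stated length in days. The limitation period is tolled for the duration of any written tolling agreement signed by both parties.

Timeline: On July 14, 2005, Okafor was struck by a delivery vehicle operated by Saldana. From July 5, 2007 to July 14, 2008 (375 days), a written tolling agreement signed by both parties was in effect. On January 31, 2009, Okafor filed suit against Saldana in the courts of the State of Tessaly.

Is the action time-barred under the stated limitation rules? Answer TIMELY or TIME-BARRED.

The claim accrued on July 14, 2005, the date of the act.
30 months from July 14, 2005 is January 14, 2008.
Because the written tolling agreement ran from July 5, 2007 to July 14, 2008, the deadline is extended by 375 days to January 23, 2009.
Okafor filed on January 31, 2009, after the January 23, 2009 deadline, so the action is time-barred.

TIME-BARRED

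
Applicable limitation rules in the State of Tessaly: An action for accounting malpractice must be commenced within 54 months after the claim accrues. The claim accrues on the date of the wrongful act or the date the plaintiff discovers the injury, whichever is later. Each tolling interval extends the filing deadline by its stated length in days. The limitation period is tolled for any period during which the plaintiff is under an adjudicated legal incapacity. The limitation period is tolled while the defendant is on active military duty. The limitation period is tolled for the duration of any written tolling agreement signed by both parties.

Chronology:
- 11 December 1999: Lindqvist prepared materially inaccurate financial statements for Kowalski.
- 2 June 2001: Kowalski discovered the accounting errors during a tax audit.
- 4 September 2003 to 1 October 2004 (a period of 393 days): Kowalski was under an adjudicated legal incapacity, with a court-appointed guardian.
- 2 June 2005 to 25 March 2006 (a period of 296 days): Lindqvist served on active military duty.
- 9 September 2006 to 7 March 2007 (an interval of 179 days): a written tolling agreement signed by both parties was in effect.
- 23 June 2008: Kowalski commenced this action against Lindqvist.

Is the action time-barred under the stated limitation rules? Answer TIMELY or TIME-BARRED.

The claim accrued on 2 June 2001 — the later of the 11 December 1999 act and the 2 June 2001 discovery.
The untolled deadline — 54 months after 2 June 2001 — is 2 December 2005.
The plaintiff's legal incapacity from 4 September 2003 to 1 October 2004 tolled the period for 393 days, extending the deadline to 30 December 2006.
The defendant's active military service from 2 June 2005 to 25 March 2006 tolled the period for 296 days, extending the deadline to 22 October 2007.
The period was tolled for 179 days by the written tolling agreement (9 September 2006 to 7 March 2007), pushing the deadline to 18 April 2008.
Filing on 23 June 2008 missed the 18 April 2008 deadline — the action is time-barred.

TIME-BARRED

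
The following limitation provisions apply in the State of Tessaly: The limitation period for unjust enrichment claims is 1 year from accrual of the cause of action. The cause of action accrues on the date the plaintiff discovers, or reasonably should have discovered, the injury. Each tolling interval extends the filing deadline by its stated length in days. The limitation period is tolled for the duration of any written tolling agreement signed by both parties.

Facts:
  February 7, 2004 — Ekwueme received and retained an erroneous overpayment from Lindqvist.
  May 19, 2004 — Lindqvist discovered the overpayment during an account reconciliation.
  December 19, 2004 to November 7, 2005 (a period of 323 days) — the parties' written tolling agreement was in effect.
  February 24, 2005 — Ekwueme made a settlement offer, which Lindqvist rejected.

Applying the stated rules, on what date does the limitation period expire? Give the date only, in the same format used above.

April 7, 2006

Accrual is tied to discovery, so the period began on May 19, 2004 rather than on February 7, 2004 when the act occurred.
1 year from May 19, 2004 is May 19, 2005.
The written tolling agreement from December 19, 2004 to November 7, 2005 tolled the period for 323 days, extending the deadline to April 7, 2006.
Nothing else in the chronology tolls or restarts the period.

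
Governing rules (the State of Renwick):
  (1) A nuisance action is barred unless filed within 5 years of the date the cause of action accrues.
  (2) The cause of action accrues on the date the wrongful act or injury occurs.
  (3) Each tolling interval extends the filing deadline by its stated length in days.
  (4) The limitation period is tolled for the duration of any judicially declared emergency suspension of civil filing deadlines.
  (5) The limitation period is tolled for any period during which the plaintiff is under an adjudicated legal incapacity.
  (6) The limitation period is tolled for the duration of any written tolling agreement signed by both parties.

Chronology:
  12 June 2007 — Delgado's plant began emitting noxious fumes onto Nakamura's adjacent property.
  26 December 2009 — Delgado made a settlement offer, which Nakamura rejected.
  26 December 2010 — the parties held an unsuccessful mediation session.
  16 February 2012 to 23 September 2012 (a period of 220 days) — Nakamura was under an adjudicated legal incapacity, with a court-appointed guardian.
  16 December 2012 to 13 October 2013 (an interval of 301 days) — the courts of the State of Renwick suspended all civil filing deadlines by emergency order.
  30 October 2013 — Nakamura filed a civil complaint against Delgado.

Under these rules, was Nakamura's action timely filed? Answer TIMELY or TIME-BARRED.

The cause of action accrued on 12 June 2007, the date of the act.
5 years from 12 June 2007 is 12 June 2012.
Because the plaintiff's legal incapacity ran from 16 February 2012 to 23 September 2012, the deadline is extended by 220 days to 18 January 2013.
The emergency suspension of filing deadlines from 16 December 2012 to 13 October 2013 tolled the period for 301 days, extending the deadline to 15 November 2013.
Nothing else in the chronology tolls or restarts the period.
Nakamura filed on 30 October 2013, before the 15 November 2013 deadline, so the action is timely.

TIMELY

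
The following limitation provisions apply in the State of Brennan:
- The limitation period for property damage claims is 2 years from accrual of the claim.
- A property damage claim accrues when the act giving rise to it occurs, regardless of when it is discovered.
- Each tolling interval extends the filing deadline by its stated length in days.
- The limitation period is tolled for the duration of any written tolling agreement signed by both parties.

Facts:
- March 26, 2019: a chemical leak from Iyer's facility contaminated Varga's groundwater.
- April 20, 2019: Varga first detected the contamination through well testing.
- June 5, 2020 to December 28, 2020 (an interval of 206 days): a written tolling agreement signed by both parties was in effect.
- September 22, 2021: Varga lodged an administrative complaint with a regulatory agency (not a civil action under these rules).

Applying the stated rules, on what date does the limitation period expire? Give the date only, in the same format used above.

October 18, 2021

Because the rule ties accrual to occurrence, the claim accrued on March 26, 2019, not on the April 20, 2019 discovery date.
The untolled deadline — 2 years after March 26, 2019 — is March 26, 2021.
Because the written tolling agreement ran from June 5, 2020 to December 28, 2020, the deadline is extended by 206 days to October 18, 2021.
Nothing else in the chronology tolls or restarts the period.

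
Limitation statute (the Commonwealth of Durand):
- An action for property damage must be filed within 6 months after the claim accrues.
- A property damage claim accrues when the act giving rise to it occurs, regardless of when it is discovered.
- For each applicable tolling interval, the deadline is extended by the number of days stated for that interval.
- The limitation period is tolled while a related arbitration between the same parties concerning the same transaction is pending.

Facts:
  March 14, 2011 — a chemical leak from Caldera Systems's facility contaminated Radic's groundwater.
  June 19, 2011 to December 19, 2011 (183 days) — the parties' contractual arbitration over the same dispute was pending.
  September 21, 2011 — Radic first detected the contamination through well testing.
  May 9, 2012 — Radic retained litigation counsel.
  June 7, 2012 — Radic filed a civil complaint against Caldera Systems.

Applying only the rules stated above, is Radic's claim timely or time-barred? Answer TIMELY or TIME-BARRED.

TIME-BARRED

Accrual is governed by the date of the act, so the period began to run on March 14, 2011; the later discovery on September 21, 2011 is irrelevant under the stated rule.
6 months from March 14, 2011 is September 14, 2011.
The pending related arbitration from June 19, 2011 to December 19, 2011 tolled the period for 183 days, extending the deadline to March 15, 2012.
None of the other events listed affects the running of the period under the stated rules.
Radic filed on June 7, 2012, after the March 15, 2012 deadline, so the action is time-barred.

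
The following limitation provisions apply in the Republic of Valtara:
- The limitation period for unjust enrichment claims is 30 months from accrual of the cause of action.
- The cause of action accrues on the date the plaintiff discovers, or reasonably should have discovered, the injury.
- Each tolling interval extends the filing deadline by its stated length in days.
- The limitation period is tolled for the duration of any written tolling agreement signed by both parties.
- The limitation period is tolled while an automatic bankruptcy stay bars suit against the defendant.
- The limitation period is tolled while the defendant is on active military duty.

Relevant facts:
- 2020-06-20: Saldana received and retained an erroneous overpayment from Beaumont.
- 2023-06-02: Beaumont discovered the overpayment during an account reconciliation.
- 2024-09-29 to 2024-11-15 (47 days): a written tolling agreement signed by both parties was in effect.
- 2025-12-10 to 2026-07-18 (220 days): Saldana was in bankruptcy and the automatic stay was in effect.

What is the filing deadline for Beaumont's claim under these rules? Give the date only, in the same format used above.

Accrual is tied to discovery, so the period began on 2023-06-02 rather than on 2020-06-20 when the act occurred.
30 months from 2023-06-02 is 2025-12-02.
The written tolling agreement from 2024-09-29 to 2024-11-15 tolled the period for 47 days, extending the deadline to 2026-01-18.
Because the automatic bankruptcy stay ran from 2025-12-10 to 2026-07-18, the deadline is extended by 220 days to 2026-08-26.

2026-08-26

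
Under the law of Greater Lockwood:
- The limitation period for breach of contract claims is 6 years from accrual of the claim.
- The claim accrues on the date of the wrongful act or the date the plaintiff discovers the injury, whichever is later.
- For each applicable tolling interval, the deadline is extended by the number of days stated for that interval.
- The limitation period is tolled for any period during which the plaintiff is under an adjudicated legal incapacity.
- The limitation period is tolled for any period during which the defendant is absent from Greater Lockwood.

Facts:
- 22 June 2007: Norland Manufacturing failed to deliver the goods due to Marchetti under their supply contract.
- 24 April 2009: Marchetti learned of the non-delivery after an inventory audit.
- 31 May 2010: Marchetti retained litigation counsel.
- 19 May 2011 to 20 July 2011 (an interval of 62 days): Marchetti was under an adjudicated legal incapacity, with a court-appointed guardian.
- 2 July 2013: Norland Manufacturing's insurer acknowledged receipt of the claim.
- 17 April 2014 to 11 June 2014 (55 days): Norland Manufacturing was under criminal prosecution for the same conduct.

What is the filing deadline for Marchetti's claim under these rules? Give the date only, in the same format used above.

Taking the later of the act (22 June 2007) and discovery (24 April 2009), the claim accrued on 24 April 2009.
The untolled deadline — 6 years after 24 April 2009 — is 24 April 2015.
The plaintiff's legal incapacity from 19 May 2011 to 20 July 2011 tolled the period for 62 days, extending the deadline to 25 June 2015.
Although a criminal prosecution ran from 17 April 2014 to 11 June 2014, the stated rules do not make that a tolling event, so it is disregarded.
Nothing else in the chronology tolls or restarts the period.

25 June 2015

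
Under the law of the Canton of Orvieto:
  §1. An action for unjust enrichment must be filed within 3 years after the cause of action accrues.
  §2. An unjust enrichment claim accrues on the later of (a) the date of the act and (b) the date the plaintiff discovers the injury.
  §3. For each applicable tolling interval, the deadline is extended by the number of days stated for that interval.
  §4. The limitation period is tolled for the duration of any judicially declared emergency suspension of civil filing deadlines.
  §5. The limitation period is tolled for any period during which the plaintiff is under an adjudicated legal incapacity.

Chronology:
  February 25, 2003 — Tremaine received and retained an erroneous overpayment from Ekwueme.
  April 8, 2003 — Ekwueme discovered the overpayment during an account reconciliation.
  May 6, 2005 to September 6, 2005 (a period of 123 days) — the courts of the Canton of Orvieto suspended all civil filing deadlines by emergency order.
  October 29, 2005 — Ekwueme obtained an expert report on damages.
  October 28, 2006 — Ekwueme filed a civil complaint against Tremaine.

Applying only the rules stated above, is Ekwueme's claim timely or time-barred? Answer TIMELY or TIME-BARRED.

Because discovery on April 8, 2003 post-dates the February 25, 2003 act, accrual under the later-of rule falls on April 8, 2003.
The untolled deadline — 3 years after April 8, 2003 — is April 8, 2006.
The period was tolled for 123 days by the emergency suspension of filing deadlines (May 6, 2005 to September 6, 2005), pushing the deadline to August 9, 2006.
None of the other events listed affects the running of the period under the stated rules.
Ekwueme filed on October 28, 2006, after the August 9, 2006 deadline, so the action is time-barred.

TIME-BARRED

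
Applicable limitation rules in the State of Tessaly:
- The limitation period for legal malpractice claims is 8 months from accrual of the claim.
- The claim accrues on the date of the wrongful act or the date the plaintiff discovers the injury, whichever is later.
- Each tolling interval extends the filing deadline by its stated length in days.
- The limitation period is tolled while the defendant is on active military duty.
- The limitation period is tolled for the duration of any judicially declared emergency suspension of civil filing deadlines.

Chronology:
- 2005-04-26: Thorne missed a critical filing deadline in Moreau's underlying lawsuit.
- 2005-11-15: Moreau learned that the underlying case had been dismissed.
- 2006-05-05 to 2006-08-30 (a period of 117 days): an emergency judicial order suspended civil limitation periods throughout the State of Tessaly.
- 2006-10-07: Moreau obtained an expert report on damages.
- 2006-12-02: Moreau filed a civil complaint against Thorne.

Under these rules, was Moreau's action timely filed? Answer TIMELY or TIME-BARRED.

Because discovery on 2005-11-15 post-dates the 2005-04-26 act, accrual under the later-of rule falls on 2005-11-15.
8 months from 2005-11-15 is 2006-07-15.
The emergency suspension of filing deadlines from 2006-05-05 to 2006-08-30 tolled the period for 117 days, extending the deadline to 2006-11-09.
The other events in the timeline have no effect on the limitation period under the stated rules.
Filing on 2006-12-02 missed the 2006-11-09 deadline — the action is time-barred.

TIME-BARRED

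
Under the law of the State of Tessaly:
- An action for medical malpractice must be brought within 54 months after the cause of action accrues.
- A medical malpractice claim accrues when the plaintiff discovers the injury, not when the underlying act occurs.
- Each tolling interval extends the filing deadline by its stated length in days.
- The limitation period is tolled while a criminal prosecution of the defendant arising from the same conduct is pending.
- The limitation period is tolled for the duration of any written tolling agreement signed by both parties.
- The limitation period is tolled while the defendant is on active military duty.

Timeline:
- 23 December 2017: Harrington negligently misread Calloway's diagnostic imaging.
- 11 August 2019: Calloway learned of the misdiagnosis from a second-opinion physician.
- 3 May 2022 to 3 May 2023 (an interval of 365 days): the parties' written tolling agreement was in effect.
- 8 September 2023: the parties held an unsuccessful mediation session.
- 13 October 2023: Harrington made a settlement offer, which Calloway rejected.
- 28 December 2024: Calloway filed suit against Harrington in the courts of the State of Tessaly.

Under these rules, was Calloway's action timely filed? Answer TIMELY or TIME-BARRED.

TIMELY

Under the discovery rule, the claim accrued on 11 August 2019, when Calloway discovered the injury — not on the 23 December 2017 date of the underlying act.
54 months from 11 August 2019 is 11 February 2024.
The period was tolled for 365 days by the written tolling agreement (3 May 2022 to 3 May 2023), pushing the deadline to 10 February 2025.
The other events in the timeline have no effect on the limitation period under the stated rules.
The 28 December 2024 filing precedes the 10 February 2025 deadline; the claim is timely.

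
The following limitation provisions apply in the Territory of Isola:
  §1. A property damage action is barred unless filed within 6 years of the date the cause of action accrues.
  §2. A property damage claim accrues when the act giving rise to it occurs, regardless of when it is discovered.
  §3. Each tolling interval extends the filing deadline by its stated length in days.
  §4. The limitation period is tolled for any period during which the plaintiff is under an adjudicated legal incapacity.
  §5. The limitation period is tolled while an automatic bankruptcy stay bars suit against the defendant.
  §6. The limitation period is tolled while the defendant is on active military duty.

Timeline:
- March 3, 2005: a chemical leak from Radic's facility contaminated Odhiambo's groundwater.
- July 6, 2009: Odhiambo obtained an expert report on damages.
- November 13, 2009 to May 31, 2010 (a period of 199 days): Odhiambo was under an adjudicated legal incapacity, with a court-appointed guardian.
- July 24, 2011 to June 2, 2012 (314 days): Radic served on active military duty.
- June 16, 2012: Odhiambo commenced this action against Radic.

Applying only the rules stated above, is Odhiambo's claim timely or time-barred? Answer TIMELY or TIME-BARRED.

TIMELY

The limitation period began to run on March 3, 2005.
Adding the 6 years base period to March 3, 2005 gives a deadline of March 3, 2011, before any tolling.
The plaintiff's legal incapacity from November 13, 2009 to May 31, 2010 tolled the period for 199 days, extending the deadline to September 18, 2011.
The defendant's active military service from July 24, 2011 to June 2, 2012 tolled the period for 314 days, extending the deadline to July 28, 2012.
The other events in the timeline have no effect on the limitation period under the stated rules.
The June 16, 2012 filing precedes the July 28, 2012 deadline; the claim is timely.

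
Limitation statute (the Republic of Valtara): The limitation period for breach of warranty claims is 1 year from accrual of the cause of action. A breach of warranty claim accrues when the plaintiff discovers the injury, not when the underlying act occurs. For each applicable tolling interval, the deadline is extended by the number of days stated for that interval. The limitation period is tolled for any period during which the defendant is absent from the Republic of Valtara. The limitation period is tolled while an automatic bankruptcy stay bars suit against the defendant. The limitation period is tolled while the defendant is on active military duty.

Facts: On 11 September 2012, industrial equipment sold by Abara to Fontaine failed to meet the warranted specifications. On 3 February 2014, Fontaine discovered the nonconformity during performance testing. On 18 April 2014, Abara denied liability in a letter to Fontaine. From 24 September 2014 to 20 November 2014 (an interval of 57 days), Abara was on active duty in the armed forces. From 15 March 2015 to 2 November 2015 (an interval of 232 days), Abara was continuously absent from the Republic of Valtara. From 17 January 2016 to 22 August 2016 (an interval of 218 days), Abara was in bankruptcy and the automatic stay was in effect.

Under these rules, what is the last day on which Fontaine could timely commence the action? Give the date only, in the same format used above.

The claim did not accrue until Fontaine discovered the injury on 3 February 2014; the 11 September 2012 act date does not start the clock under the stated rule.
1 year from 3 February 2014 is 3 February 2015.
The defendant's active military service from 24 September 2014 to 20 November 2014 tolled the period for 57 days, extending the deadline to 1 April 2015.
The defendant's absence from the jurisdiction from 15 March 2015 to 2 November 2015 tolled the period for 232 days, extending the deadline to 19 November 2015.
The automatic bankruptcy stay starting 17 January 2016 came too late — the period had run on 19 November 2015 — and so does not extend the deadline.
Nothing else in the chronology tolls or restarts the period.

19 November 2015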